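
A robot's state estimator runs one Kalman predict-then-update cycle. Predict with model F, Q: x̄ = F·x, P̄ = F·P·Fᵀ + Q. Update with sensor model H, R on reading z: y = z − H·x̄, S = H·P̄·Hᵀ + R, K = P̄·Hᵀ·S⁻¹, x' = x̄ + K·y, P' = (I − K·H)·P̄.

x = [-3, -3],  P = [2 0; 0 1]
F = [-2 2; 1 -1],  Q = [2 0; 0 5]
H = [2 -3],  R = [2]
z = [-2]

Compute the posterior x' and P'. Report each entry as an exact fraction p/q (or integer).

x' = [-46/101, 36/101]
P' = [356/101 222/101; 222/101 160/101]

x̄ = F·x = [0, 0]
P̄ = F·P·Fᵀ + Q = [14 -6; -6 8]
y = z − H·x̄ = [-2]
S = H·P̄·Hᵀ + R = [202]
K = P̄·Hᵀ·S⁻¹ = [23/101; -18/101]
x' = x̄ + K·y = [-46/101, 36/101]
P' = (I − K·H)·P̄ = [356/101 222/101; 222/101 160/101]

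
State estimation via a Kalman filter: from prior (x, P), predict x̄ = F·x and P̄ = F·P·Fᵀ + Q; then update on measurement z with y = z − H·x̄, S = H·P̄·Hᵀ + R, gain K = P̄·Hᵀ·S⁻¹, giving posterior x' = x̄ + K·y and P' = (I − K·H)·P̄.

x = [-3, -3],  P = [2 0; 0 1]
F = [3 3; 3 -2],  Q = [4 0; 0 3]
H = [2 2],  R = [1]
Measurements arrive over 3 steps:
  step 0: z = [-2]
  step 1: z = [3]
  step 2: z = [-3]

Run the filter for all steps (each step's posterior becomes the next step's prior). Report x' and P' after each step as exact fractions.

step 0: x̄ = F·x = [-18, -3]
step 0: P̄ = F·P·Fᵀ + Q = [31 12; 12 25]
step 0: y = z − H·x̄ = [40]
step 0: S = H·P̄·Hᵀ + R = [321]
step 0: K = P̄·Hᵀ·S⁻¹ = [86/321; 74/321]
step 0: x' = x̄ + K·y = [-2338/321, 1997/321]
step 0: P' = (I − K·H)·P̄ = [2555/321 -2512/321; -2512/321 2549/321]
step 1: x̄ = F·x = [-341/107, -11008/321]
step 1: P̄ = F·P·Fᵀ + Q = [668/107 55/107; 55/107 64298/321]
step 1: y = z − H·x̄ = [25025/321]
step 1: S = H·P̄·Hᵀ + R = [266849/321]
step 1: K = P̄·Hᵀ·S⁻¹ = [4338/266849; 128926/266849]
step 1: x' = x̄ + K·y = [-46567/24259, 81818/24259]
step 1: P' = (I − K·H)·P̄ = [1607312/266849 -1605143/266849; -1605143/266849 1669606/266849]
step 2: x̄ = F·x = [105753/24259, -303337/24259]
step 2: P̄ = F·P·Fᵀ + Q = [1667084/266849 -33387/24259; -33387/24259 3746045/24259]
step 2: y = z − H·x̄ = [322391/24259]
step 2: S = H·P̄·Hᵀ + R = [168823109/266849]
step 2: K = P̄·Hᵀ·S⁻¹ = [2599654/168823109; 81678476/168823109]
step 2: x' = x̄ + K·y = [770503949/168823109, -1025511763/168823109]
step 2: P' = (I − K·H)·P̄ = [1029361560/168823109 -1028061733/168823109; -1028061733/168823109 1068900971/168823109]

step 0: x' = [-2338/321, 1997/321], P' = [2555/321 -2512/321; -2512/321 2549/321]
step 1: x' = [-46567/24259, 81818/24259], P' = [1607312/266849 -1605143/266849; -1605143/266849 1669606/266849]
step 2: x' = [770503949/168823109, -1025511763/168823109], P' = [1029361560/168823109 -1028061733/168823109; -1028061733/168823109 1068900971/168823109]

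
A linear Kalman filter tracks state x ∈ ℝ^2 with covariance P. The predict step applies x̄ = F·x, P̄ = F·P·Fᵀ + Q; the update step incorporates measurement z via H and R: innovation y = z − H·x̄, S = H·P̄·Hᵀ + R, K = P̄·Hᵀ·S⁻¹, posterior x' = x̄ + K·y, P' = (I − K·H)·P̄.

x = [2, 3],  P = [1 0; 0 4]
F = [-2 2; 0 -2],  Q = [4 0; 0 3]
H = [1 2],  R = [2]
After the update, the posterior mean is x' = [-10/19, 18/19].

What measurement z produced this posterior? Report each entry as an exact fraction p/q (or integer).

x̄ = F·x = [2, -6]
P̄ = F·P·Fᵀ + Q = [24 -16; -16 19]
S = H·P̄·Hᵀ + R = [38]
K = P̄·Hᵀ·S⁻¹ = [-4/19; 11/19]
x' − x̄ = [-48/19, 132/19] = K·y
y = (KᵀK)⁻¹·Kᵀ·(x' − x̄) = [12]
z = y + H·x̄ = [12] + [-10] = [2]

z = [2]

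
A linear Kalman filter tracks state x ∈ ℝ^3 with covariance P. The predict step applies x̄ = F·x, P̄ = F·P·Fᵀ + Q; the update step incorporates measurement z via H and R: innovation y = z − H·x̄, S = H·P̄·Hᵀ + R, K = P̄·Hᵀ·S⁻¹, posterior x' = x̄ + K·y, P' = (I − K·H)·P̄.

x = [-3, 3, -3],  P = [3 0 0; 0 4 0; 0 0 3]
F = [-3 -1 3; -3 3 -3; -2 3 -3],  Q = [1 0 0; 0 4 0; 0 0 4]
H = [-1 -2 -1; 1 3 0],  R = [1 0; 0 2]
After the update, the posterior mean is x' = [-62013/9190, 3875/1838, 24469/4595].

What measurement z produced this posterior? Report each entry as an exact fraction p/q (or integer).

x̄ = F·x = [-3, 27, 24]
P̄ = F·P·Fᵀ + Q = [59 -12 -21; -12 94 81; -21 81 79]
S = H·P̄·Hᵀ + R = [749 -785; -785 835]
K = P̄·Hᵀ·S⁻¹ = [1273/1838 6237/9190; -529/1838 97/1838; -943/919 -3211/4595]
x' − x̄ = [-34443/9190, -45751/1838, -85811/4595] = K·y
y = (KᵀK)⁻¹·Kᵀ·(x' − x̄) = [72, -79]
z = y + H·x̄ = [72, -79] + [-75, 78] = [-3, -1]

z = [-3, -1]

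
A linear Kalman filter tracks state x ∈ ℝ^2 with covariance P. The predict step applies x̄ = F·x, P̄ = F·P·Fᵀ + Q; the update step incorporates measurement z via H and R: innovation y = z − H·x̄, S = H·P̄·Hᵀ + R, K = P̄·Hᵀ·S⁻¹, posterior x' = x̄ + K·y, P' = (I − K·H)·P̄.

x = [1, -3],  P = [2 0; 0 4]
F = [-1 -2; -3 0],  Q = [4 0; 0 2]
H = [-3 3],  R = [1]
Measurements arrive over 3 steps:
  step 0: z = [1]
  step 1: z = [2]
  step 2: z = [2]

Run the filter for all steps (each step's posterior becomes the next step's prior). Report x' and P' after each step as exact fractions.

step 0: x̄ = F·x = [5, -3]
step 0: P̄ = F·P·Fᵀ + Q = [22 6; 6 20]
step 0: y = z − H·x̄ = [25]
step 0: S = H·P̄·Hᵀ + R = [271]
step 0: K = P̄·Hᵀ·S⁻¹ = [-48/271; 42/271]
step 0: x' = x̄ + K·y = [155/271, 237/271]
step 0: P' = (I − K·H)·P̄ = [3658/271 3642/271; 3642/271 3656/271]
step 1: x̄ = F·x = [-629/271, -465/271]
step 1: P̄ = F·P·Fᵀ + Q = [33934/271 32826/271; 32826/271 33464/271]
step 1: y = z − H·x̄ = [50/271]
step 1: S = H·P̄·Hᵀ + R = [15985/271]
step 1: K = P̄·Hᵀ·S⁻¹ = [-3324/15985; 1914/15985]
step 1: x' = x̄ + K·y = [-7543/3197, -5415/3197]
step 1: P' = (I − K·H)·P̄ = [1960834/15985 1959726/15985; 1959726/15985 1960364/15985]
step 2: x̄ = F·x = [18373/3197, 22629/3197]
step 2: P̄ = F·P·Fᵀ + Q = [17705134/15985 17640858/15985; 17640858/15985 17679476/15985]
step 2: y = z − H·x̄ = [-6374/3197]
step 2: S = H·P̄·Hᵀ + R = [942031/15985]
step 2: K = P̄·Hᵀ·S⁻¹ = [-192828/942031; 115854/942031]
step 2: x' = x̄ + K·y = [5798255/942031, 6436899/942031]
step 2: P' = (I − K·H)·P̄ = [1041076162/942031 1041011886/942031; 1041011886/942031 1041050504/942031]

step 0: x' = [155/271, 237/271], P' = [3658/271 3642/271; 3642/271 3656/271]
step 1: x' = [-7543/3197, -5415/3197], P' = [1960834/15985 1959726/15985; 1959726/15985 1960364/15985]
step 2: x' = [5798255/942031, 6436899/942031], P' = [1041076162/942031 1041011886/942031; 1041011886/942031 1041050504/942031]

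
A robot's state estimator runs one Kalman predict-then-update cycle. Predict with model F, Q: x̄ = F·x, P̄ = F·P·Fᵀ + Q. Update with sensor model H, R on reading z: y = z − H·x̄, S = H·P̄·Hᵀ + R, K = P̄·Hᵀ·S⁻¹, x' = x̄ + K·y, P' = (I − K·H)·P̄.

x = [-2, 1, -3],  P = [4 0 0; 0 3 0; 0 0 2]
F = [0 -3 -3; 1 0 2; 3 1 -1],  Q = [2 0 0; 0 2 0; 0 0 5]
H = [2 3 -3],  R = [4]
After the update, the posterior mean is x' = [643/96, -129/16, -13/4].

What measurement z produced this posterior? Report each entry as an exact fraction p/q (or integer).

z = [-1]

x̄ = F·x = [6, -8, -2]
P̄ = F·P·Fᵀ + Q = [47 -12 -3; -12 14 8; -3 8 46]
S = H·P̄·Hᵀ + R = [480]
K = P̄·Hᵀ·S⁻¹ = [67/480; -1/80; -1/4]
x' − x̄ = [67/96, -1/16, -5/4] = K·y
y = (KᵀK)⁻¹·Kᵀ·(x' − x̄) = [5]
z = y + H·x̄ = [5] + [-6] = [-1]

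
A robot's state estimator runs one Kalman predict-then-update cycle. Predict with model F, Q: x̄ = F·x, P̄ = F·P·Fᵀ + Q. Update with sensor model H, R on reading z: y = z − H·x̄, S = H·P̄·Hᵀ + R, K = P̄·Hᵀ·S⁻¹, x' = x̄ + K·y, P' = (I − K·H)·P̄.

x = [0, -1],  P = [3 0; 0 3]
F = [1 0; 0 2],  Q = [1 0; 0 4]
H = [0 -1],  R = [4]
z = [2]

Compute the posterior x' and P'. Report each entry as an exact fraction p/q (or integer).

x̄ = F·x = [0, -2]
P̄ = F·P·Fᵀ + Q = [4 0; 0 16]
y = z − H·x̄ = [0]
S = H·P̄·Hᵀ + R = [20]
K = P̄·Hᵀ·S⁻¹ = [0; -4/5]
x' = x̄ + K·y = [0, -2]
P' = (I − K·H)·P̄ = [4 0; 0 16/5]

x' = [0, -2]
P' = [4 0; 0 16/5]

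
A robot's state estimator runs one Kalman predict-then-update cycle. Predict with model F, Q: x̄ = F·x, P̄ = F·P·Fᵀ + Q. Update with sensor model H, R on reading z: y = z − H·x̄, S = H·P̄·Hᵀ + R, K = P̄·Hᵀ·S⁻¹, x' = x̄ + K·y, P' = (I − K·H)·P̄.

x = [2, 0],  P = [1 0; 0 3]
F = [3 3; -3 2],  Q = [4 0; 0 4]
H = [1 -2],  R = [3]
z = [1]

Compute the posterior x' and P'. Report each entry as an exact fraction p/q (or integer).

x' = [268/107, 55/107]
P' = [3796/107 1865/107; 1865/107 994/107]

x̄ = F·x = [6, -6]
P̄ = F·P·Fᵀ + Q = [40 9; 9 25]
y = z − H·x̄ = [-17]
S = H·P̄·Hᵀ + R = [107]
K = P̄·Hᵀ·S⁻¹ = [22/107; -41/107]
x' = x̄ + K·y = [268/107, 55/107]
P' = (I − K·H)·P̄ = [3796/107 1865/107; 1865/107 994/107]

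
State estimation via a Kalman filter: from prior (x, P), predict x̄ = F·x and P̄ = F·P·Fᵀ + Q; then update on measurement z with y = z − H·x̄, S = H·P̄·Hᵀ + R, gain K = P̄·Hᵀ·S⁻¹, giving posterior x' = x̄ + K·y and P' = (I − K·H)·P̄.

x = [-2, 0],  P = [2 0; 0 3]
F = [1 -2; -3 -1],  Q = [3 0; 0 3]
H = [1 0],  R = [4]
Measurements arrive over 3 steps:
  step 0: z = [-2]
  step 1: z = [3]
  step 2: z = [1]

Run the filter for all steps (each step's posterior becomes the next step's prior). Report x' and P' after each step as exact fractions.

step 0: x̄ = F·x = [-2, 6]
step 0: P̄ = F·P·Fᵀ + Q = [17 0; 0 24]
step 0: y = z − H·x̄ = [0]
step 0: S = H·P̄·Hᵀ + R = [21]
step 0: K = P̄·Hᵀ·S⁻¹ = [17/21; 0]
step 0: x' = x̄ + K·y = [-2, 6]
step 0: P' = (I − K·H)·P̄ = [68/21 0; 0 24]
step 1: x̄ = F·x = [-14, 0]
step 1: P̄ = F·P·Fᵀ + Q = [2147/21 268/7; 268/7 393/7]
step 1: y = z − H·x̄ = [17]
step 1: S = H·P̄·Hᵀ + R = [2231/21]
step 1: K = P̄·Hᵀ·S⁻¹ = [2147/2231; 804/2231]
step 1: x' = x̄ + K·y = [5265/2231, 13668/2231]
step 1: P' = (I − K·H)·P̄ = [8588/2231 3216/2231; 3216/2231 94473/2231]
step 2: x̄ = F·x = [-22071/2231, -1281/97]
step 2: P̄ = F·P·Fᵀ + Q = [380309/2231 7794/97; 7794/97 8598/97]
step 2: y = z − H·x̄ = [24302/2231]
step 2: S = H·P̄·Hᵀ + R = [389233/2231]
step 2: K = P̄·Hᵀ·S⁻¹ = [380309/389233; 179262/389233]
step 2: x' = x̄ + K·y = [292025/389233, -3187605/389233]
step 2: P' = (I − K·H)·P̄ = [1521236/389233 717048/389233; 717048/389233 20097498/389233]

step 0: x' = [-2, 6], P' = [68/21 0; 0 24]
step 1: x' = [5265/2231, 13668/2231], P' = [8588/2231 3216/2231; 3216/2231 94473/2231]
step 2: x' = [292025/389233, -3187605/389233], P' = [1521236/389233 717048/389233; 717048/389233 20097498/389233]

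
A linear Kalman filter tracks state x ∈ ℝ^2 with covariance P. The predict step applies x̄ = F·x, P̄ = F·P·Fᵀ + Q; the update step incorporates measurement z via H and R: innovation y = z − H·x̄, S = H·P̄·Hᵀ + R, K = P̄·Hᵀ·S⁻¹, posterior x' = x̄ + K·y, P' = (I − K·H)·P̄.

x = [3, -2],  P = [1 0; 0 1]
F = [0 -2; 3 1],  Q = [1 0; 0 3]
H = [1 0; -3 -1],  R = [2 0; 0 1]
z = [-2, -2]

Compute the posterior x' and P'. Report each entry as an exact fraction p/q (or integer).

x' = [-99/80, 191/32]
P' = [33/40 -37/16; -37/16 237/32]

x̄ = F·x = [4, 7]
P̄ = F·P·Fᵀ + Q = [5 -2; -2 13]
y = z − H·x̄ = [-6, 17]
S = H·P̄·Hᵀ + R = [7 -13; -13 47]
K = P̄·Hᵀ·S⁻¹ = [33/80 -13/80; -37/32 -15/32]
x' = x̄ + K·y = [-99/80, 191/32]
P' = (I − K·H)·P̄ = [33/40 -37/16; -37/16 237/32]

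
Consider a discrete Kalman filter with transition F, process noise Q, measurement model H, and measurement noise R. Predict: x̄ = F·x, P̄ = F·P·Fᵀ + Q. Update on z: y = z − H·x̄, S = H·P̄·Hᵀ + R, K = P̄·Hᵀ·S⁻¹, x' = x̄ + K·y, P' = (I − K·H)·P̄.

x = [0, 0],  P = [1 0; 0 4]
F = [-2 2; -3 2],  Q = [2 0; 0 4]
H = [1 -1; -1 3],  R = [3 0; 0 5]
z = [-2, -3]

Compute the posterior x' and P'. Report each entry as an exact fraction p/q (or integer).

x̄ = F·x = [0, 0]
P̄ = F·P·Fᵀ + Q = [22 22; 22 29]
y = z − H·x̄ = [-2, -3]
S = H·P̄·Hᵀ + R = [10 -21; -21 156]
K = P̄·Hᵀ·S⁻¹ = [308/373 440/1119; 91/373 503/1119]
x' = x̄ + K·y = [-1056/373, -685/373]
P' = (I − K·H)·P̄ = [5258/1119 2486/1119; 2486/1119 1667/1119]

x' = [-1056/373, -685/373]
P' = [5258/1119 2486/1119; 2486/1119 1667/1119]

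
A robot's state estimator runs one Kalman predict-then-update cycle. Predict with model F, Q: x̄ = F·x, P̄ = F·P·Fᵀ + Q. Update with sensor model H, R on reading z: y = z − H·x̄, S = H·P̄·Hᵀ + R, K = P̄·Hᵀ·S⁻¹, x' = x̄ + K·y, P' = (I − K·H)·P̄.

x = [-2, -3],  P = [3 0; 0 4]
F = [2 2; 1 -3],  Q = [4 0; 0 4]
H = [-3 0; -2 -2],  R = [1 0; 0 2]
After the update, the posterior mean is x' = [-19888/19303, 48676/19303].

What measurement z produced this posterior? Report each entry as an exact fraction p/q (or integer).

z = [3, -3]

x̄ = F·x = [-10, 7]
P̄ = F·P·Fᵀ + Q = [32 -18; -18 43]
S = H·P̄·Hᵀ + R = [289 84; 84 158]
K = P̄·Hᵀ·S⁻¹ = [-6408/19303 -14/19303; 6366/19303 -9493/19303]
x' − x̄ = [173142/19303, -86445/19303] = K·y
y = (KᵀK)⁻¹·Kᵀ·(x' − x̄) = [-27, -9]
z = y + H·x̄ = [-27, -9] + [30, 6] = [3, -3]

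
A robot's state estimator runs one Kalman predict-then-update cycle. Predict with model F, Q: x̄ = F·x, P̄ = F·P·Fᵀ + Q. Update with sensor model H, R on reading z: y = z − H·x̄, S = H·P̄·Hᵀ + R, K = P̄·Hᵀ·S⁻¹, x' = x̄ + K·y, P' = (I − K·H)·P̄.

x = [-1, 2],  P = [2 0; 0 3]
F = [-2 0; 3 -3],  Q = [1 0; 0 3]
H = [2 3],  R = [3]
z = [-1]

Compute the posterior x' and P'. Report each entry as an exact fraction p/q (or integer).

x' = [86/109, -101/109]
P' = [873/109 -588/109; -588/109 432/109]

x̄ = F·x = [2, -9]
P̄ = F·P·Fᵀ + Q = [9 -12; -12 48]
y = z − H·x̄ = [22]
S = H·P̄·Hᵀ + R = [327]
K = P̄·Hᵀ·S⁻¹ = [-6/109; 40/109]
x' = x̄ + K·y = [86/109, -101/109]
P' = (I − K·H)·P̄ = [873/109 -588/109; -588/109 432/109]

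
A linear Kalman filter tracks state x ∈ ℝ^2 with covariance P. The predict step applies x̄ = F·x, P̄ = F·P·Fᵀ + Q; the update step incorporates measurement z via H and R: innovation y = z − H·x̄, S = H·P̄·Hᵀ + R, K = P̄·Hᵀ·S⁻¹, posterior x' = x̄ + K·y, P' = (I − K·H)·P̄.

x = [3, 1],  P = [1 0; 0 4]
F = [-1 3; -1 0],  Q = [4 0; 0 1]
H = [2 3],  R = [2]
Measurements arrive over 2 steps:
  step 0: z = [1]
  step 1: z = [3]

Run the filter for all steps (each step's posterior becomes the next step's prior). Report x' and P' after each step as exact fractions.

step 0: x' = [425/98, -127/49], P' = [811/196 -121/49; -121/49 82/49]
step 1: x' = [68296/66415, 15627/66415], P' = [124279/66415 -68392/66415; -68392/66415 50626/66415]

step 0: x̄ = F·x = [0, -3]
step 0: P̄ = F·P·Fᵀ + Q = [41 1; 1 2]
step 0: y = z − H·x̄ = [10]
step 0: S = H·P̄·Hᵀ + R = [196]
step 0: K = P̄·Hᵀ·S⁻¹ = [85/196; 2/49]
step 0: x' = x̄ + K·y = [425/98, -127/49]
step 0: P' = (I − K·H)·P̄ = [811/196 -121/49; -121/49 82/49]
step 1: x̄ = F·x = [-1187/98, -425/98]
step 1: P̄ = F·P·Fᵀ + Q = [7451/196 2263/196; 2263/196 1007/196]
step 1: y = z − H·x̄ = [3943/98]
step 1: S = H·P̄·Hᵀ + R = [66415/196]
step 1: K = P̄·Hᵀ·S⁻¹ = [21691/66415; 7547/66415]
step 1: x' = x̄ + K·y = [68296/66415, 15627/66415]
step 1: P' = (I − K·H)·P̄ = [124279/66415 -68392/66415; -68392/66415 50626/66415]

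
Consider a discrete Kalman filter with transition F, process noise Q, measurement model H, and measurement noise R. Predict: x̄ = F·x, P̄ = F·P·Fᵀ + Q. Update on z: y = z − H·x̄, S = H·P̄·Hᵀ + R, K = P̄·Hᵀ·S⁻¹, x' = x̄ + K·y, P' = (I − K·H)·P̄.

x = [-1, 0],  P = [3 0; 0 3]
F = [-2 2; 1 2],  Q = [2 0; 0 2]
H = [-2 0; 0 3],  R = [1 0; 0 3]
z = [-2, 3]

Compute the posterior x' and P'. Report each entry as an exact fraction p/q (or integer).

x̄ = F·x = [2, -1]
P̄ = F·P·Fᵀ + Q = [26 6; 6 17]
y = z − H·x̄ = [2, 6]
S = H·P̄·Hᵀ + R = [105 -36; -36 156]
K = P̄·Hᵀ·S⁻¹ = [-622/1257 1/838; -1/419 547/1676]
x' = x̄ + K·y = [1279/1257, 799/838]
P' = (I − K·H)·P̄ = [311/1257 1/838; 1/838 547/1676]

x' = [1279/1257, 799/838]
P' = [311/1257 1/838; 1/838 547/1676]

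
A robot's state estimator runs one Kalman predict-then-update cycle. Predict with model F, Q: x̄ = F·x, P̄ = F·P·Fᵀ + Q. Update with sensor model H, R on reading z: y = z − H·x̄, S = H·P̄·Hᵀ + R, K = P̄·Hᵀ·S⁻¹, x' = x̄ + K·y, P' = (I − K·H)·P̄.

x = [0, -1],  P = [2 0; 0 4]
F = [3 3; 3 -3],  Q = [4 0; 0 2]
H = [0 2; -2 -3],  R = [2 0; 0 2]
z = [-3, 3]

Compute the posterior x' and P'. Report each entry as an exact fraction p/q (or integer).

x' = [2543/4023, -1925/1341]
P' = [19064/12069 -2930/4023; -2930/4023 656/1341]

x̄ = F·x = [-3, 3]
P̄ = F·P·Fᵀ + Q = [58 -18; -18 56]
y = z − H·x̄ = [-9, 6]
S = H·P̄·Hᵀ + R = [226 -264; -264 522]
K = P̄·Hᵀ·S⁻¹ = [-2930/4023 -5879/12069; 656/1341 -22/4023]
x' = x̄ + K·y = [2543/4023, -1925/1341]
P' = (I − K·H)·P̄ = [19064/12069 -2930/4023; -2930/4023 656/1341]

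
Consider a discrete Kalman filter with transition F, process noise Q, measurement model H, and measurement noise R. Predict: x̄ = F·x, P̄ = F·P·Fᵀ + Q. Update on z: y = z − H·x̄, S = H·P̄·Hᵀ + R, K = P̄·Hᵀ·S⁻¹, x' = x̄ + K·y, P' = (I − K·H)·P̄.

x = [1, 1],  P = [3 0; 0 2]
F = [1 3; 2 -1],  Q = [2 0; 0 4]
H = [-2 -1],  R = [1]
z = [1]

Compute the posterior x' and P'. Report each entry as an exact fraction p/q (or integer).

x̄ = F·x = [4, 1]
P̄ = F·P·Fᵀ + Q = [23 0; 0 18]
y = z − H·x̄ = [10]
S = H·P̄·Hᵀ + R = [111]
K = P̄·Hᵀ·S⁻¹ = [-46/111; -6/37]
x' = x̄ + K·y = [-16/111, -23/37]
P' = (I − K·H)·P̄ = [437/111 -276/37; -276/37 558/37]

x' = [-16/111, -23/37]
P' = [437/111 -276/37; -276/37 558/37]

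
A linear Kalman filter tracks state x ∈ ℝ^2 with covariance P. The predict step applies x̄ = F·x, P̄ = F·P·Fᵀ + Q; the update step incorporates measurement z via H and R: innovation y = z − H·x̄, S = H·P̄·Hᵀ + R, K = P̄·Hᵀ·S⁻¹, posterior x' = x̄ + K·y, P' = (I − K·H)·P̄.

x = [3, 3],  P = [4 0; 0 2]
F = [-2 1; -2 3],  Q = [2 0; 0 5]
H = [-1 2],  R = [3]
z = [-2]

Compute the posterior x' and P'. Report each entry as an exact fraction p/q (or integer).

x' = [-537/91, -49/13]
P' = [1244/91 94/13; 94/13 59/13]

x̄ = F·x = [-3, 3]
P̄ = F·P·Fᵀ + Q = [20 22; 22 39]
y = z − H·x̄ = [-11]
S = H·P̄·Hᵀ + R = [91]
K = P̄·Hᵀ·S⁻¹ = [24/91; 8/13]
x' = x̄ + K·y = [-537/91, -49/13]
P' = (I − K·H)·P̄ = [1244/91 94/13; 94/13 59/13]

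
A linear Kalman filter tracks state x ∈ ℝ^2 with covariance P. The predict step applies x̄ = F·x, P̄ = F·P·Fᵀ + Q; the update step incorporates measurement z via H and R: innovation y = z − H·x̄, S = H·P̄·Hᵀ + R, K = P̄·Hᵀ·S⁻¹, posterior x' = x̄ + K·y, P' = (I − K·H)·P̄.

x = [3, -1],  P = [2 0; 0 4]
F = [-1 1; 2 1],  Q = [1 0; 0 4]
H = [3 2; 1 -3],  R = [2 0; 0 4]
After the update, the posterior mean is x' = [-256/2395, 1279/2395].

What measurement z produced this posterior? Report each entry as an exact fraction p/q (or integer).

x̄ = F·x = [-4, 5]
P̄ = F·P·Fᵀ + Q = [7 0; 0 16]
S = H·P̄·Hᵀ + R = [129 -75; -75 155]
K = P̄·Hᵀ·S⁻¹ = [126/479 413/2395; 136/1437 -632/2395]
x' − x̄ = [9324/2395, -10696/2395] = K·y
y = (KᵀK)⁻¹·Kᵀ·(x' − x̄) = [3, 18]
z = y + H·x̄ = [3, 18] + [-2, -19] = [1, -1]

z = [1, -1]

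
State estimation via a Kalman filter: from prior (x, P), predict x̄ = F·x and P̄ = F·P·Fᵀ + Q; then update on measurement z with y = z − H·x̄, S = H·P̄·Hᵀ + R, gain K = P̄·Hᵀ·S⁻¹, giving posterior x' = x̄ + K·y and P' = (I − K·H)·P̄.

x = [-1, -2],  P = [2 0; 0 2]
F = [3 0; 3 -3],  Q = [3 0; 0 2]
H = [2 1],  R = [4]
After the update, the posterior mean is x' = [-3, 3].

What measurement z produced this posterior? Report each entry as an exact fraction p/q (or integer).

z = [-3]

x̄ = F·x = [-3, 3]
P̄ = F·P·Fᵀ + Q = [21 18; 18 38]
S = H·P̄·Hᵀ + R = [198]
K = P̄·Hᵀ·S⁻¹ = [10/33; 37/99]
x' − x̄ = [0, 0] = K·y
y = (KᵀK)⁻¹·Kᵀ·(x' − x̄) = [0]
z = y + H·x̄ = [0] + [-3] = [-3]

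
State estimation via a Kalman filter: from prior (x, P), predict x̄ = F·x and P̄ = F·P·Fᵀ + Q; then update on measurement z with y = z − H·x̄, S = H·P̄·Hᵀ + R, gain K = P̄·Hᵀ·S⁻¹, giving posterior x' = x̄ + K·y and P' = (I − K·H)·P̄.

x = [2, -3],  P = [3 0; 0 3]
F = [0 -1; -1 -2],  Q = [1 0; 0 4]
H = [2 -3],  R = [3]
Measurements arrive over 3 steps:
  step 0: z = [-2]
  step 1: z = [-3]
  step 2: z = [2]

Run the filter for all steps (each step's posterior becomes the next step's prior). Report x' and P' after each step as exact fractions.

step 0: x' = [157/59, 146/59], P' = [186/59 129/59; 129/59 217/118]
step 1: x' = [-7698/9043, 2679/9043], P' = [34593/18086 12234/9043; 12234/9043 11580/9043]
step 2: x' = [-1043887/2046827, -1999548/2046827], P' = [3735303/2046827 2620074/2046827; 2620074/2046827 2497487/2046827]

step 0: x̄ = F·x = [3, 4]
step 0: P̄ = F·P·Fᵀ + Q = [4 6; 6 19]
step 0: y = z − H·x̄ = [4]
step 0: S = H·P̄·Hᵀ + R = [118]
step 0: K = P̄·Hᵀ·S⁻¹ = [-5/59; -45/118]
step 0: x' = x̄ + K·y = [157/59, 146/59]
step 0: P' = (I − K·H)·P̄ = [186/59 129/59; 129/59 217/118]
step 1: x̄ = F·x = [-146/59, -449/59]
step 1: P̄ = F·P·Fᵀ + Q = [335/118 346/59; 346/59 1372/59]
step 1: y = z − H·x̄ = [-1232/59]
step 1: S = H·P̄·Hᵀ + R = [9043/59]
step 1: K = P̄·Hᵀ·S⁻¹ = [-703/9043; -3424/9043]
step 1: x' = x̄ + K·y = [-7698/9043, 2679/9043]
step 1: P' = (I − K·H)·P̄ = [34593/18086 12234/9043; 12234/9043 11580/9043]
step 2: x̄ = F·x = [-2679/9043, 2340/9043]
step 2: P̄ = F·P·Fᵀ + Q = [20623/9043 35394/9043; 35394/9043 297449/18086]
step 2: y = z − H·x̄ = [30464/9043]
step 2: S = H·P̄·Hᵀ + R = [2046827/18086]
step 2: K = P̄·Hᵀ·S⁻¹ = [-129872/2046827; -750771/2046827]
step 2: x' = x̄ + K·y = [-1043887/2046827, -1999548/2046827]
step 2: P' = (I − K·H)·P̄ = [3735303/2046827 2620074/2046827; 2620074/2046827 2497487/2046827]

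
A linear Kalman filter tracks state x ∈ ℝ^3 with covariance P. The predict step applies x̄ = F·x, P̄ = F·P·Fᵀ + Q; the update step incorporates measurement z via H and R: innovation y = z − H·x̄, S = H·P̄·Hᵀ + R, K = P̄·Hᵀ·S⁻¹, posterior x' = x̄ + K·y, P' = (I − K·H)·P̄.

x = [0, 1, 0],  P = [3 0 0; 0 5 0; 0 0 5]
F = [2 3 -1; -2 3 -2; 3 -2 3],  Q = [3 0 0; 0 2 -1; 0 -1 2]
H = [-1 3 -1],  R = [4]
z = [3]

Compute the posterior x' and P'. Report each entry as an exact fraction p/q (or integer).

x̄ = F·x = [3, 3, -2]
P̄ = F·P·Fᵀ + Q = [65 43 -27; 43 79 -79; -27 -79 94]
y = z − H·x̄ = [-5]
S = H·P̄·Hᵀ + R = [1036]
K = P̄·Hᵀ·S⁻¹ = [13/148; 39/148; -76/259]
x' = x̄ + K·y = [379/148, 249/148, -138/259]
P' = (I − K·H)·P̄ = [8437/148 2815/148 -11/37; 2815/148 1045/148 41/37; -11/37 41/37 1242/259]

x' = [379/148, 249/148, -138/259]
P' = [8437/148 2815/148 -11/37; 2815/148 1045/148 41/37; -11/37 41/37 1242/259]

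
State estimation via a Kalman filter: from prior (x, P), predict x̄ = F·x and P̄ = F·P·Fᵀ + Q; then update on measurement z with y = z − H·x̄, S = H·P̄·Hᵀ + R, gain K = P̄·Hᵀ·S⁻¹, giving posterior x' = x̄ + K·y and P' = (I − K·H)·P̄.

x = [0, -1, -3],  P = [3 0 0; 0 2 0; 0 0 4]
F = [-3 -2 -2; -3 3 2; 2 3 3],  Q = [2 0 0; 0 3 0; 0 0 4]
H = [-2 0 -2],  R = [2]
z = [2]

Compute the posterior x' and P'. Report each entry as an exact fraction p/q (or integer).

x̄ = F·x = [8, -9, -12]
P̄ = F·P·Fᵀ + Q = [53 -1 -54; -1 64 24; -54 24 70]
y = z − H·x̄ = [-6]
S = H·P̄·Hᵀ + R = [62]
K = P̄·Hᵀ·S⁻¹ = [1/31; -23/31; -16/31]
x' = x̄ + K·y = [242/31, -141/31, -276/31]
P' = (I − K·H)·P̄ = [1641/31 15/31 -1642/31; 15/31 926/31 8/31; -1642/31 8/31 1658/31]

x' = [242/31, -141/31, -276/31]
P' = [1641/31 15/31 -1642/31; 15/31 926/31 8/31; -1642/31 8/31 1658/31]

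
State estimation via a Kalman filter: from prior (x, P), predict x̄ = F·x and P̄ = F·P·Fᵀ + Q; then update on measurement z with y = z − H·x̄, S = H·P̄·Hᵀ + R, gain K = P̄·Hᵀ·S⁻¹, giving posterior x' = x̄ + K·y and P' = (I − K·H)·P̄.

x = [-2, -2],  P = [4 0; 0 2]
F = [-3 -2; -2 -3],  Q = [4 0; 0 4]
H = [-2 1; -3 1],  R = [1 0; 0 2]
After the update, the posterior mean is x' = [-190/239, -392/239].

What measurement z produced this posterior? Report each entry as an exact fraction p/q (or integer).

x̄ = F·x = [10, 10]
P̄ = F·P·Fᵀ + Q = [48 36; 36 38]
S = H·P̄·Hᵀ + R = [87 146; 146 256]
K = P̄·Hᵀ·S⁻¹ = [102/239 -159/239; 379/239 -563/478]
x' − x̄ = [-2580/239, -2782/239] = K·y
y = (KᵀK)⁻¹·Kᵀ·(x' − x̄) = [9, 22]
z = y + H·x̄ = [9, 22] + [-10, -20] = [-1, 2]

z = [-1, 2]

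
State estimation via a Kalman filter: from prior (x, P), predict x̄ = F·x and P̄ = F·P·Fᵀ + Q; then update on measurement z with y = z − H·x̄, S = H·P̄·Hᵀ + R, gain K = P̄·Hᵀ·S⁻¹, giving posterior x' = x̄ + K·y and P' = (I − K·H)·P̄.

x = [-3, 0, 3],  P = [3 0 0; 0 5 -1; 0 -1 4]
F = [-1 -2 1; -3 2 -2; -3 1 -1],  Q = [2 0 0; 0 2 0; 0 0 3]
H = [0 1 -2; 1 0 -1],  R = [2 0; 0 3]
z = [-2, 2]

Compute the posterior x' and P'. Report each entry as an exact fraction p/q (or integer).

x' = [11749/3423, 1262/3423, 4657/3423]
P' = [15431/3423 15346/3423 9494/3423; 15346/3423 45086/3423 23092/3423; 9494/3423 23092/3423 13439/3423]

x̄ = F·x = [6, 3, 6]
P̄ = F·P·Fᵀ + Q = [33 -25 -8; -25 73 49; -8 49 41]
y = z − H·x̄ = [7, 2]
S = H·P̄·Hᵀ + R = [43 24; 24 93]
K = P̄·Hᵀ·S⁻¹ = [-607/1141 1979/3423; -183/1141 -2582/3423; -631/1141 -1315/3423]
x' = x̄ + K·y = [11749/3423, 1262/3423, 4657/3423]
P' = (I − K·H)·P̄ = [15431/3423 15346/3423 9494/3423; 15346/3423 45086/3423 23092/3423; 9494/3423 23092/3423 13439/3423]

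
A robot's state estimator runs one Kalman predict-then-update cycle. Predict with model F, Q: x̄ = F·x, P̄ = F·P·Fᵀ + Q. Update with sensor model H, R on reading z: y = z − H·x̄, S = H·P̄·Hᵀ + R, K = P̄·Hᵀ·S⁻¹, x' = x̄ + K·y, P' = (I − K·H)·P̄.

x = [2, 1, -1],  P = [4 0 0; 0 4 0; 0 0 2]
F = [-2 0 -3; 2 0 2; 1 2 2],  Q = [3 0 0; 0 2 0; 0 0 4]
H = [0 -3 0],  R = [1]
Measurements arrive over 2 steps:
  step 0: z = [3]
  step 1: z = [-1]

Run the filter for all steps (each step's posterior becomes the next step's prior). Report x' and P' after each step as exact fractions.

step 0: x' = [521/235, -232/235, 38/235], P' = [1639/235 -28/235 -668/235; -28/235 26/235 16/235; -668/235 16/235 5216/235]
step 1: x' = [241856/203149, 68756/203149, -684791/203149], P' = [2714923/203149 -31172/203149 -1852814/203149; -31172/203149 22546/203149 20086/203149; -1852814/203149 20086/203149 2608337/203149]

step 0: x̄ = F·x = [-1, 2, 2]
step 0: P̄ = F·P·Fᵀ + Q = [37 -28 -20; -28 26 16; -20 16 32]
step 0: y = z − H·x̄ = [9]
step 0: S = H·P̄·Hᵀ + R = [235]
step 0: K = P̄·Hᵀ·S⁻¹ = [84/235; -78/235; -48/235]
step 0: x' = x̄ + K·y = [521/235, -232/235, 38/235]
step 0: P' = (I − K·H)·P̄ = [1639/235 -28/235 -668/235; -28/235 26/235 16/235; -668/235 16/235 5216/235]
step 1: x̄ = F·x = [-1156/235, 1118/235, 133/235]
step 1: P̄ = F·P·Fᵀ + Q = [46189/235 -31172/235 -29882/235; -31172/235 22546/235 20086/235; -29882/235 20086/235 20891/235]
step 1: y = z − H·x̄ = [3119/235]
step 1: S = H·P̄·Hᵀ + R = [203149/235]
step 1: K = P̄·Hᵀ·S⁻¹ = [93516/203149; -67638/203149; -60258/203149]
step 1: x' = x̄ + K·y = [241856/203149, 68756/203149, -684791/203149]
step 1: P' = (I − K·H)·P̄ = [2714923/203149 -31172/203149 -1852814/203149; -31172/203149 22546/203149 20086/203149; -1852814/203149 20086/203149 2608337/203149]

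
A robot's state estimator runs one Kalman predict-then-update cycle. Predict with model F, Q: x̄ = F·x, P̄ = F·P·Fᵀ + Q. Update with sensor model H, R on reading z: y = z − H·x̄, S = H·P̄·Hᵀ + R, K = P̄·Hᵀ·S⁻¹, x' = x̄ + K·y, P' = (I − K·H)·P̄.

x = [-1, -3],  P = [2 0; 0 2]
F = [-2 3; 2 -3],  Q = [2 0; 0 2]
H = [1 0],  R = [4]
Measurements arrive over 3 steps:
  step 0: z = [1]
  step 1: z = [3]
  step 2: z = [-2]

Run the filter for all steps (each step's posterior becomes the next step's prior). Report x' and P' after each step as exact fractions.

step 0: x̄ = F·x = [-7, 7]
step 0: P̄ = F·P·Fᵀ + Q = [28 -26; -26 28]
step 0: y = z − H·x̄ = [8]
step 0: S = H·P̄·Hᵀ + R = [32]
step 0: K = P̄·Hᵀ·S⁻¹ = [7/8; -13/16]
step 0: x' = x̄ + K·y = [0, 1/2]
step 0: P' = (I − K·H)·P̄ = [7/2 -13/4; -13/4 55/8]
step 1: x̄ = F·x = [3/2, -3/2]
step 1: P̄ = F·P·Fᵀ + Q = [935/8 -919/8; -919/8 935/8]
step 1: y = z − H·x̄ = [3/2]
step 1: S = H·P̄·Hᵀ + R = [967/8]
step 1: K = P̄·Hᵀ·S⁻¹ = [935/967; -919/967]
step 1: x' = x̄ + K·y = [2853/967, -2829/967]
step 1: P' = (I − K·H)·P̄ = [3740/967 -3676/967; -3676/967 7448/967]
step 2: x̄ = F·x = [-14193/967, 14193/967]
step 2: P̄ = F·P·Fᵀ + Q = [128038/967 -126104/967; -126104/967 128038/967]
step 2: y = z − H·x̄ = [12259/967]
step 2: S = H·P̄·Hᵀ + R = [131906/967]
step 2: K = P̄·Hᵀ·S⁻¹ = [64019/65953; -63052/65953]
step 2: x' = x̄ + K·y = [-156424/65953, 168683/65953]
step 2: P' = (I − K·H)·P̄ = [256076/65953 -252208/65953; -252208/65953 510218/65953]

step 0: x' = [0, 1/2], P' = [7/2 -13/4; -13/4 55/8]
step 1: x' = [2853/967, -2829/967], P' = [3740/967 -3676/967; -3676/967 7448/967]
step 2: x' = [-156424/65953, 168683/65953], P' = [256076/65953 -252208/65953; -252208/65953 510218/65953]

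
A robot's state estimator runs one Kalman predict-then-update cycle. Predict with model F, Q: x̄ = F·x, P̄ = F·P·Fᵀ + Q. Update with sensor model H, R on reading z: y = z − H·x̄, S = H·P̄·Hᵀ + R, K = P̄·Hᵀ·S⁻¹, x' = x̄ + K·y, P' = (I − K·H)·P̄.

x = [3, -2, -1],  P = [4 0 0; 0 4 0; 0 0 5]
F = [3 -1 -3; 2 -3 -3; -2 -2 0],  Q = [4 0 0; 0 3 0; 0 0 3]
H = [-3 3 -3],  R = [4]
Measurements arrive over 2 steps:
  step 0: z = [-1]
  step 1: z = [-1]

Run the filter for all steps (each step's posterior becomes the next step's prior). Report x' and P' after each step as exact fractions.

step 0: x' = [158/13, 162/13, 7/13], P' = [5497/65 4869/65 -644/65; 4869/65 11911/130 2129/130; -644/65 2129/130 3461/130]
step 1: x' = [-249837/55583, -649639/55583, -384521/55583], P' = [26860960/55583 32919426/55583 6005290/55583; 32919426/55583 50846002/55583 17932520/55583; 6005290/55583 17932520/55583 12010938/55583]

step 0: x̄ = F·x = [14, 15, -2]
step 0: P̄ = F·P·Fᵀ + Q = [89 81 -16; 81 100 8; -16 8 35]
step 0: y = z − H·x̄ = [-10]
step 0: S = H·P̄·Hᵀ + R = [130]
step 0: K = P̄·Hᵀ·S⁻¹ = [12/65; 33/130; -33/130]
step 0: x' = x̄ + K·y = [158/13, 162/13, 7/13]
step 0: P' = (I − K·H)·P̄ = [5497/65 4869/65 -644/65; 4869/65 11911/130 2129/130; -644/65 2129/130 3461/130]
step 1: x̄ = F·x = [291/13, -191/13, -640/13]
step 1: P̄ = F·P·Fᵀ + Q = [60028/65 35298/65 -38024/65; 35298/65 59818/65 26006/65; -38024/65 26006/65 84957/65]
step 1: y = z − H·x̄ = [-487/13]
step 1: S = H·P̄·Hᵀ + R = [55583/65]
step 1: K = P̄·Hᵀ·S⁻¹ = [39882/55583; -4458/55583; -62781/55583]
step 1: x' = x̄ + K·y = [-249837/55583, -649639/55583, -384521/55583]
step 1: P' = (I − K·H)·P̄ = [26860960/55583 32919426/55583 6005290/55583; 32919426/55583 50846002/55583 17932520/55583; 6005290/55583 17932520/55583 12010938/55583]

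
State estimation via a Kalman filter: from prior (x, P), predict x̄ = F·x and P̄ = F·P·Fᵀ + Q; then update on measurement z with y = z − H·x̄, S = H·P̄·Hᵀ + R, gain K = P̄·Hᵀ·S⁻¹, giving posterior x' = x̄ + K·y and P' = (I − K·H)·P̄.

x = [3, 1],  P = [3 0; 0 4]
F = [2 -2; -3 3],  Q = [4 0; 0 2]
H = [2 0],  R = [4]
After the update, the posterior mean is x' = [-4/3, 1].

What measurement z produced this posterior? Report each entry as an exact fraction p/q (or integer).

x̄ = F·x = [4, -6]
P̄ = F·P·Fᵀ + Q = [32 -42; -42 65]
S = H·P̄·Hᵀ + R = [132]
K = P̄·Hᵀ·S⁻¹ = [16/33; -7/11]
x' − x̄ = [-16/3, 7] = K·y
y = (KᵀK)⁻¹·Kᵀ·(x' − x̄) = [-11]
z = y + H·x̄ = [-11] + [8] = [-3]

z = [-3]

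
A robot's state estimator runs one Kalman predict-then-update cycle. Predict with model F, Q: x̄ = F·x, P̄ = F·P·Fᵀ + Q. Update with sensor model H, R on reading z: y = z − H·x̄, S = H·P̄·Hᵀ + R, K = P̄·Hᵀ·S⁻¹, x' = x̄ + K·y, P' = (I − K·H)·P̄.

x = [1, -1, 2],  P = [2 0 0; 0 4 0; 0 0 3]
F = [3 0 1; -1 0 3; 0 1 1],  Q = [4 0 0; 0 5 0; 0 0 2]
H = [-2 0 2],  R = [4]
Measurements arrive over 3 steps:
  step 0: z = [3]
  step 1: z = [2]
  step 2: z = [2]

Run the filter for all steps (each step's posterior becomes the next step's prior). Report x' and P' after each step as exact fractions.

step 0: x' = [24/29, 178/29, 62/29], P' = [241/29 219/29 219/29; 219/29 950/29 225/29; 219/29 225/29 225/29]
step 1: x' = [3687/502, 1665/251, 16833/2008], P' = [14806/251 7716/251 29097/502; 7716/251 6791/251 7617/251; 29097/502 7617/251 116307/2008]
step 2: x' = [245930/47753, 264849/47753, 1166499/191012], P' = [7155559/191012 4269417/191012 3430641/95506; 4269417/191012 4765115/191012 2063325/95506; 3430641/95506 2063325/95506 6757515/191012]

step 0: x̄ = F·x = [5, 5, 1]
step 0: P̄ = F·P·Fᵀ + Q = [25 3 3; 3 34 9; 3 9 9]
step 0: y = z − H·x̄ = [11]
step 0: S = H·P̄·Hᵀ + R = [116]
step 0: K = P̄·Hᵀ·S⁻¹ = [-11/29; 3/29; 3/29]
step 0: x' = x̄ + K·y = [24/29, 178/29, 62/29]
step 0: P' = (I − K·H)·P̄ = [241/29 219/29 219/29; 219/29 950/29 225/29; 219/29 225/29 225/29]
step 1: x̄ = F·x = [134/29, 162/29, 240/29]
step 1: P̄ = F·P·Fᵀ + Q = [3824/29 1704/29 1764/29; 1704/29 1097/29 912/29; 1764/29 912/29 1683/29]
step 1: y = z − H·x̄ = [-154/29]
step 1: S = H·P̄·Hᵀ + R = [8032/29]
step 1: K = P̄·Hᵀ·S⁻¹ = [-515/1004; -99/502; -81/4016]
step 1: x' = x̄ + K·y = [3687/502, 1665/251, 16833/2008]
step 1: P' = (I − K·H)·P̄ = [14806/251 7716/251 29097/502; 7716/251 6791/251 7617/251; 29097/502 7617/251 116307/2008]
step 2: x̄ = F·x = [61077/2008, 35751/2008, 30153/2008]
step 2: P̄ = F·P·Fᵀ + Q = [1888699/2008 924681/2008 711591/2008; 924681/2008 476923/2008 353613/2008; 711591/2008 353613/2008 296523/2008]
step 2: y = z − H·x̄ = [8233/251]
step 2: S = H·P̄·Hᵀ + R = [382024/251]
step 2: K = P̄·Hᵀ·S⁻¹ = [-294277/382024; -142767/382024; -103767/382024]
step 2: x' = x̄ + K·y = [245930/47753, 264849/47753, 1166499/191012]
step 2: P' = (I − K·H)·P̄ = [7155559/191012 4269417/191012 3430641/95506; 4269417/191012 4765115/191012 2063325/95506; 3430641/95506 2063325/95506 6757515/191012]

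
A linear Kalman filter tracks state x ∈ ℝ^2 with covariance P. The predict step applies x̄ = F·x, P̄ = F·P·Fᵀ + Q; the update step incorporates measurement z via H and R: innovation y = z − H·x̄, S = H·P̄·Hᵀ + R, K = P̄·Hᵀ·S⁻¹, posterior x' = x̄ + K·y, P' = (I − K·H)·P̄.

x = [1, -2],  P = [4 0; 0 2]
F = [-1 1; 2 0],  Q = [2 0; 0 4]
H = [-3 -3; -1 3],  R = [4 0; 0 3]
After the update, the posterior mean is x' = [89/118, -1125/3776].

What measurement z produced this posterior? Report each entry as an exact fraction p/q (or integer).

z = [-2, -2]

x̄ = F·x = [-3, 2]
P̄ = F·P·Fᵀ + Q = [8 -8; -8 20]
S = H·P̄·Hᵀ + R = [112 -108; -108 239]
K = P̄·Hᵀ·S⁻¹ = [-27/118 -14/59; -315/3776 233/944]
x' − x̄ = [443/118, -8677/3776] = K·y
y = (KᵀK)⁻¹·Kᵀ·(x' − x̄) = [-5, -11]
z = y + H·x̄ = [-5, -11] + [3, 9] = [-2, -2]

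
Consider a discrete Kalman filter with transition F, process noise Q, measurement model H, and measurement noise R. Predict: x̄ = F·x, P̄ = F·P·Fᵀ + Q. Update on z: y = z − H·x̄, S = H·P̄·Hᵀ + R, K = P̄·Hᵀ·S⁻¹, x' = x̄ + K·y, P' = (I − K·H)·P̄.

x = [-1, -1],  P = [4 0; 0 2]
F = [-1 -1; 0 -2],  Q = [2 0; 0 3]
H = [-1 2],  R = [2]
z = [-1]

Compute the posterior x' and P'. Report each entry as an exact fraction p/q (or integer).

x̄ = F·x = [2, 2]
P̄ = F·P·Fᵀ + Q = [8 4; 4 11]
y = z − H·x̄ = [-3]
S = H·P̄·Hᵀ + R = [38]
K = P̄·Hᵀ·S⁻¹ = [0; 9/19]
x' = x̄ + K·y = [2, 11/19]
P' = (I − K·H)·P̄ = [8 4; 4 47/19]

x' = [2, 11/19]
P' = [8 4; 4 47/19]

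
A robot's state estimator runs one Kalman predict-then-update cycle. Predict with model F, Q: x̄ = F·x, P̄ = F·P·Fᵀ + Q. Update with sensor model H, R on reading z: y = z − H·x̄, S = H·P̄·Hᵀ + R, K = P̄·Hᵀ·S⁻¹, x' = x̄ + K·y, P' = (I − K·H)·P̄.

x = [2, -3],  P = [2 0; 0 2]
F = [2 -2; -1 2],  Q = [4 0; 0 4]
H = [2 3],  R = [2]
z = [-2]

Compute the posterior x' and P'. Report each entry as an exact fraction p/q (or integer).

x' = [81/8, -119/16]
P' = [79/4 -105/8; -105/8 143/16]

x̄ = F·x = [10, -8]
P̄ = F·P·Fᵀ + Q = [20 -12; -12 14]
y = z − H·x̄ = [2]
S = H·P̄·Hᵀ + R = [64]
K = P̄·Hᵀ·S⁻¹ = [1/16; 9/32]
x' = x̄ + K·y = [81/8, -119/16]
P' = (I − K·H)·P̄ = [79/4 -105/8; -105/8 143/16]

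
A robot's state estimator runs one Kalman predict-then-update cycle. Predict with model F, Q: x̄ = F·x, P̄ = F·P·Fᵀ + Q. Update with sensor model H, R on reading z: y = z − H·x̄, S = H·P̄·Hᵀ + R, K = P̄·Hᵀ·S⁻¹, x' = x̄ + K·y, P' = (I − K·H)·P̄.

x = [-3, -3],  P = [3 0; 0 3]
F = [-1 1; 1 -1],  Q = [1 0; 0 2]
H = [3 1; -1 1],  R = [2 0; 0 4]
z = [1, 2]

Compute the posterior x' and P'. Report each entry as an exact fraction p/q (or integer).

x̄ = F·x = [0, 0]
P̄ = F·P·Fᵀ + Q = [7 -6; -6 8]
y = z − H·x̄ = [1, 2]
S = H·P̄·Hᵀ + R = [37 -25; -25 31]
K = P̄·Hᵀ·S⁻¹ = [70/261 -53/261; 20/261 134/261]
x' = x̄ + K·y = [-4/29, 32/29]
P' = (I − K·H)·P̄ = [88/261 -124/261; -124/261 412/261]

x' = [-4/29, 32/29]
P' = [88/261 -124/261; -124/261 412/261]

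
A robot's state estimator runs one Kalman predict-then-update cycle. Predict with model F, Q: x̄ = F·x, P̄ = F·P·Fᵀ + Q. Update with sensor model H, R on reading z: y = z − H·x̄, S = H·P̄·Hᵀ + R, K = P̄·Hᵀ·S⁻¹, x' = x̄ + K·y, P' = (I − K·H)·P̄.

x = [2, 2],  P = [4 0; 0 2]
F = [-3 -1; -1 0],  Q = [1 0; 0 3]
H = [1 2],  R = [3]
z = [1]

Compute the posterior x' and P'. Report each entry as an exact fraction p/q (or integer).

x' = [-125/118, 51/59]
P' = [633/118 -111/59; -111/59 75/59]

x̄ = F·x = [-8, -2]
P̄ = F·P·Fᵀ + Q = [39 12; 12 7]
y = z − H·x̄ = [13]
S = H·P̄·Hᵀ + R = [118]
K = P̄·Hᵀ·S⁻¹ = [63/118; 13/59]
x' = x̄ + K·y = [-125/118, 51/59]
P' = (I − K·H)·P̄ = [633/118 -111/59; -111/59 75/59]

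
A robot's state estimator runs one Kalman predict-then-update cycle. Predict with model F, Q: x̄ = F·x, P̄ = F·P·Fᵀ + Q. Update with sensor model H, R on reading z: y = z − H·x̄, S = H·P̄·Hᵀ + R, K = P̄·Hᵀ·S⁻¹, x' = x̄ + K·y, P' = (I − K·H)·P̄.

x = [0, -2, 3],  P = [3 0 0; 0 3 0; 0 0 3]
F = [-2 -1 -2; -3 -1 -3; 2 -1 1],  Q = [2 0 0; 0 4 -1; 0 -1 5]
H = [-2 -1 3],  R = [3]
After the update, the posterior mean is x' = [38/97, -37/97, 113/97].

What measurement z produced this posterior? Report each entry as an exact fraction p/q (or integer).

x̄ = F·x = [-4, -7, 5]
P̄ = F·P·Fᵀ + Q = [29 39 -15; 39 61 -25; -15 -25 23]
S = H·P̄·Hᵀ + R = [873]
K = P̄·Hᵀ·S⁻¹ = [-142/873; -214/873; 124/873]
x' − x̄ = [426/97, 642/97, -372/97] = K·y
y = (KᵀK)⁻¹·Kᵀ·(x' − x̄) = [-27]
z = y + H·x̄ = [-27] + [30] = [3]

z = [3]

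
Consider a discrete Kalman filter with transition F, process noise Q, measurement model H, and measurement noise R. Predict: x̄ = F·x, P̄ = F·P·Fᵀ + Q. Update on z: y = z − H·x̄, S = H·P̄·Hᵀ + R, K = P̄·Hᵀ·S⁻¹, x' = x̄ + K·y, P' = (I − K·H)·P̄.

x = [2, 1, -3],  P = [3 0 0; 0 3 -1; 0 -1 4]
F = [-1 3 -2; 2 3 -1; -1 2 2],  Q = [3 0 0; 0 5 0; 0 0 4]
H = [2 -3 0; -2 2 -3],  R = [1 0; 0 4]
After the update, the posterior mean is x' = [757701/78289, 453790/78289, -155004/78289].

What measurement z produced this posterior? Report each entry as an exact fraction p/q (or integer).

z = [2, -2]

x̄ = F·x = [7, 10, -6]
P̄ = F·P·Fᵀ + Q = [61 38 3; 38 54 0; 3 0 27]
S = H·P̄·Hᵀ + R = [275 -206; -206 439]
K = P̄·Hᵀ·S⁻¹ = [-7818/78289 -13477/78289; -31162/78289 -8916/78289; -15288/78289 -22689/78289]
x' − x̄ = [209678/78289, -329100/78289, 314730/78289] = K·y
y = (KᵀK)⁻¹·Kᵀ·(x' − x̄) = [18, -26]
z = y + H·x̄ = [18, -26] + [-16, 24] = [2, -2]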